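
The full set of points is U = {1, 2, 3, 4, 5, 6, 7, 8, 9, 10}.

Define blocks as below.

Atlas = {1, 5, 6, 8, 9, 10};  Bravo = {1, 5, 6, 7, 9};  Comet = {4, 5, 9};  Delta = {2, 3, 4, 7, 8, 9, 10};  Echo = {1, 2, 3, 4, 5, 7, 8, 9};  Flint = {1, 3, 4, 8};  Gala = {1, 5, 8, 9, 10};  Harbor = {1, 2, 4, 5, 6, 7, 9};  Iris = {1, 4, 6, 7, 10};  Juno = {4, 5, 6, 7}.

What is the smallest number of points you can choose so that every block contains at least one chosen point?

Take H = {4, 5}. Each listed block contains at least one of these, so H is a hitting set of size 2.
No single point lies in every block, so at least 2 are needed and 2 is optimal.

2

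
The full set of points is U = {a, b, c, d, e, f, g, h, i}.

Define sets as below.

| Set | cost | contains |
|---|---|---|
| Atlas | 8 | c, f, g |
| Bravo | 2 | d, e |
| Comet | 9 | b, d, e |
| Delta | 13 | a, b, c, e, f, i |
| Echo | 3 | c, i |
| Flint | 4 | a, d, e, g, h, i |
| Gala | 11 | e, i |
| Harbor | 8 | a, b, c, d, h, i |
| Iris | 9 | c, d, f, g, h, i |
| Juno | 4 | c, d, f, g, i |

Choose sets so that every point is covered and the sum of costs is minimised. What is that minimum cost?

14

Bravo, Harbor, Juno together cover every point (Bravo ∪ Harbor ∪ Juno = {a, b, c, d, e, f, g, h, i}); total cost 2 + 8 + 4 = 14.
The greedy pick Flint, Juno, Harbor costs 16; no covering selection beats 14.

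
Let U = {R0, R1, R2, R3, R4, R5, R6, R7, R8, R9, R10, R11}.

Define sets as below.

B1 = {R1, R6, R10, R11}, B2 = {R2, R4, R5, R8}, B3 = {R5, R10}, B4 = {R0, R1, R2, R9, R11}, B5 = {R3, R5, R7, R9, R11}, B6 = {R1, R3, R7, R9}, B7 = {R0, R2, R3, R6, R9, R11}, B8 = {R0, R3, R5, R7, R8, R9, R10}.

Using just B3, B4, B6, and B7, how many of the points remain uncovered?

Union of B3, B4, B6, B7 = {R0, R1, R2, R3, R5, R6, R7, R9, R10, R11}.
Not covered: R4, R8 — 2 points.

2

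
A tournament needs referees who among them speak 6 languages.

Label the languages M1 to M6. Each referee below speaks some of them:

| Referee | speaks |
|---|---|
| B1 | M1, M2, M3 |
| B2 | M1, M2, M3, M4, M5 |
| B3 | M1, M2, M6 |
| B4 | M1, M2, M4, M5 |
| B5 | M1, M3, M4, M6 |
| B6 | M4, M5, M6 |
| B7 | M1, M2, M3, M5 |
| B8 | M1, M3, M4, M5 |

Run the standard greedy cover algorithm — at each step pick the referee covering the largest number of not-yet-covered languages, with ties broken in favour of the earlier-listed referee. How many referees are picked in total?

2

Greedy: pick B2 (covers 5 new) → pick B3 (covers 1 new). Total picks: 2.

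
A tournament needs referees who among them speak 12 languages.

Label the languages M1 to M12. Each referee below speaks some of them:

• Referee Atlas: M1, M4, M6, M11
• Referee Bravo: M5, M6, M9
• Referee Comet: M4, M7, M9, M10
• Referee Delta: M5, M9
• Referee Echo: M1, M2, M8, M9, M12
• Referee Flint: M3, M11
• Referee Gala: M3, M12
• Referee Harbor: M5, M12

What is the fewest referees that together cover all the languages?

4

Take {Bravo, Comet, Echo, Flint}. Their union is {M1, M2, M3, M4, M5, M6, M7, M8, M9, M10, M11, M12}, which is all 12 languages.
Only Echo contains M2, so Echo is forced; the remaining 7 languages need at least 3 more referees (each remaining referee adds at most 3) — so at least 4 referees are needed, and 4 is optimal.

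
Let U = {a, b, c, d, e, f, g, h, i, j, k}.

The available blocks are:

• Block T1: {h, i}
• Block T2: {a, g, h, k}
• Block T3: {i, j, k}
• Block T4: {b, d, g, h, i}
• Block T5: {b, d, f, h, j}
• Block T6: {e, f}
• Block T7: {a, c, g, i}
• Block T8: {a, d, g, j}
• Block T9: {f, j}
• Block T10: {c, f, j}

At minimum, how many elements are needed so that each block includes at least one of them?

Take T = {a, f, i}. Each listed block contains at least one of these, so T is a hitting set of size 3.
The blocks T1, T6, T8 are pairwise disjoint, so any hitting set needs a separate element for each — at least 3. Hence 3 is optimal.

3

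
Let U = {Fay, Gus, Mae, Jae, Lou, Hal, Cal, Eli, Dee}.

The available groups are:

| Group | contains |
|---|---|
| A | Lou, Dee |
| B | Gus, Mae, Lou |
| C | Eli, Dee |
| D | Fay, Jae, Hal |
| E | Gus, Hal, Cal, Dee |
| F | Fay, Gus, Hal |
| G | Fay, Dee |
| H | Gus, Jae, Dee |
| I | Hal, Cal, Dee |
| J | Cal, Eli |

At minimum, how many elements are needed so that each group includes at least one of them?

4

Take T = {Fay, Lou, Cal, Dee}. Each listed group contains at least one of these, so T is a hitting set of size 4.
No choice of 3 elements meets every group, so 4 is the minimum.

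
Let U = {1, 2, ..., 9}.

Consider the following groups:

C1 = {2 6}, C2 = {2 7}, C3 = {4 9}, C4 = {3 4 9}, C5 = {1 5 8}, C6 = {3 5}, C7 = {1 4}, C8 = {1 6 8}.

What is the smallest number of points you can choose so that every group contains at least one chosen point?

4

Take H = {2, 4, 5, 8}. Each listed group contains at least one of these, so H is a hitting set of size 4.
The groups C2, C3, C6, C8 are pairwise disjoint, so any hitting set needs a separate point for each — at least 4. Hence 4 is optimal.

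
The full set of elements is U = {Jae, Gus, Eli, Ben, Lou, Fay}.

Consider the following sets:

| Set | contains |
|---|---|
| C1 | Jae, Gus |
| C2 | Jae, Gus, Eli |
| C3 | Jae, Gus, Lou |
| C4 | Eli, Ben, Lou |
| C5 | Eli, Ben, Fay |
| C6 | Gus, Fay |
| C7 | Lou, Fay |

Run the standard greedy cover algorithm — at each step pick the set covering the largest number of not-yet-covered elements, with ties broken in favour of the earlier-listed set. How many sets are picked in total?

3

Greedy: pick C2 (covers 3 new) → pick C4 (covers 2 new) → pick C5 (covers 1 new). Total picks: 3.
(The true minimum cover uses only 2 sets, so greedy is not optimal here.)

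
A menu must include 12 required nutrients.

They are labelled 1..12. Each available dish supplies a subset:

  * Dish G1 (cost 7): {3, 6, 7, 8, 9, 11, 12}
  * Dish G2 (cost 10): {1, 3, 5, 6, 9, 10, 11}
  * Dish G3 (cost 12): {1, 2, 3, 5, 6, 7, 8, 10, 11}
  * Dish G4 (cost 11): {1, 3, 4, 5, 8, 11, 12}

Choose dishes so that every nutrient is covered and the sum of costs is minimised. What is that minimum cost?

G1, G3, G4 together cover every nutrient (G1 ∪ G3 ∪ G4 = {1, 2, 3, 4, 5, 6, 7, 8, 9, 10, 11, 12}); total cost 7 + 12 + 11 = 30.
No covering selection has total cost below 30.

30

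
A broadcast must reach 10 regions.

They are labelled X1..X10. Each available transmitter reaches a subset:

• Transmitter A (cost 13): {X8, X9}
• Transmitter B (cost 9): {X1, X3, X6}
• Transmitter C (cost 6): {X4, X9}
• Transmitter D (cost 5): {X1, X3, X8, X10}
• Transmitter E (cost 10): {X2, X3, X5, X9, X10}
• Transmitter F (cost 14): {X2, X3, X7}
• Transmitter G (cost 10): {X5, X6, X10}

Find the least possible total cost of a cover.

C, D, F, G together cover every region (C ∪ D ∪ F ∪ G = {X1, X2, X3, X4, X5, X6, X7, X8, X9, X10}); total cost 6 + 5 + 14 + 10 = 35.
The greedy pick D, C, E, B, F costs 44; no covering selection beats 35.

35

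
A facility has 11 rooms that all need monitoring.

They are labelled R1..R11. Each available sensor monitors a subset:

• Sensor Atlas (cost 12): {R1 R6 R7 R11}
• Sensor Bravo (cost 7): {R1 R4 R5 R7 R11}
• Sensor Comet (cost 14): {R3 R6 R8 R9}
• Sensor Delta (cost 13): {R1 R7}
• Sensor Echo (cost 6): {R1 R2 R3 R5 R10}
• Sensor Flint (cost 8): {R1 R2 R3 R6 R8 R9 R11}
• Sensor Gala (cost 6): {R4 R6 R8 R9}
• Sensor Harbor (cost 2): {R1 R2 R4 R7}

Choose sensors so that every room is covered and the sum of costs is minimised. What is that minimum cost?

Echo, Flint, Harbor together cover every room (Echo ∪ Flint ∪ Harbor = {R1, R2, R3, R4, R5, R6, R7, R8, R9, R10, R11}); total cost 6 + 8 + 2 = 16.
No covering selection has total cost below 16.

16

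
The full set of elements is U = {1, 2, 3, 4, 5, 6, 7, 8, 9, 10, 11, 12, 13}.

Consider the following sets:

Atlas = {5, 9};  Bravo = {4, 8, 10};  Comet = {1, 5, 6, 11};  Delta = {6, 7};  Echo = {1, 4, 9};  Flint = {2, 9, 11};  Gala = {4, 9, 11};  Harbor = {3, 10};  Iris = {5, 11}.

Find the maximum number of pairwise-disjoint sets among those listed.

Delta, Echo, Harbor, Iris are pairwise disjoint (Delta={6,7}; Echo={1,4,9}; Harbor={3,10}; Iris={5,11}).
Every remaining set overlaps one of these, and no 5 of the listed sets are pairwise disjoint, so 4 is the maximum.

4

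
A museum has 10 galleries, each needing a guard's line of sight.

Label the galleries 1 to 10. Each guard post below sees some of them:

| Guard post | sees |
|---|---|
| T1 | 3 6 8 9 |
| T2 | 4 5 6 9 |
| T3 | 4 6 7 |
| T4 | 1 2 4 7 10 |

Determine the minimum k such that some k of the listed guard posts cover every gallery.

T1 and T2 and T4 together: T1 ∪ T2 ∪ T4 = {1, 2, 3, 4, 5, 6, 7, 8, 9, 10} — every gallery is covered.
Only T4 contains 1, so T4 is forced; the remaining 5 galleries need at least 2 more guard posts (each remaining guard post adds at most 4) — so at least 3 guard posts are needed, and 3 is optimal.

3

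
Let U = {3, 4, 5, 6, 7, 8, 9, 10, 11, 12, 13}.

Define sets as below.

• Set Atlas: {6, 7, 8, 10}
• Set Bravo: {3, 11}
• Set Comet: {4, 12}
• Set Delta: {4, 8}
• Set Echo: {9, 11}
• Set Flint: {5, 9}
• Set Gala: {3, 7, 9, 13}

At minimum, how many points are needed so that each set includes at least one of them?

4

H = {3, 4, 8, 9} meets every set (each contains at least one member of H), and |H| = 4.
The sets Atlas, Bravo, Comet, Flint are pairwise disjoint, so any hitting set needs a separate point for each — at least 4. Hence 4 is optimal.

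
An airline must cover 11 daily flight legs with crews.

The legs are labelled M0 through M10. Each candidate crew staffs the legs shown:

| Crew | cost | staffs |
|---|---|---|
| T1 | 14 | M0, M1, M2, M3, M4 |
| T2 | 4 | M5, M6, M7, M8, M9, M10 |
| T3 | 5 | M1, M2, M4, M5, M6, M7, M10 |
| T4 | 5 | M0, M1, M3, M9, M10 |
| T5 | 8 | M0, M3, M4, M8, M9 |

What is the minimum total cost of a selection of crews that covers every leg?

13

T3, T5 together cover every leg (T3 ∪ T5 = {M0, M1, M2, M3, M4, M5, M6, M7, M8, M9, M10}); total cost 5 + 8 = 13.
The greedy pick T2, T3, T4 costs 14; no covering selection beats 13.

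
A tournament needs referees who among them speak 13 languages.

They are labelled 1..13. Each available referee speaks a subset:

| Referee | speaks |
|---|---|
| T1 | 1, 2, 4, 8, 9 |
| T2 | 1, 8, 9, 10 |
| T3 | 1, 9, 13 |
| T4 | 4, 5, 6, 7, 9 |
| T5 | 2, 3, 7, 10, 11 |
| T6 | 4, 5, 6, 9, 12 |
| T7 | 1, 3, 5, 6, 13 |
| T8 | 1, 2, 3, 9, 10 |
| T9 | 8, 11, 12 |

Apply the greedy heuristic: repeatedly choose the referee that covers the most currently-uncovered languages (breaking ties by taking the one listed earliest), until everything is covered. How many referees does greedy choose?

4

Greedy: pick T1 (covers 5 new) → pick T5 (covers 4 new) → pick T6 (covers 3 new) → pick T3 (covers 1 new). Total picks: 4.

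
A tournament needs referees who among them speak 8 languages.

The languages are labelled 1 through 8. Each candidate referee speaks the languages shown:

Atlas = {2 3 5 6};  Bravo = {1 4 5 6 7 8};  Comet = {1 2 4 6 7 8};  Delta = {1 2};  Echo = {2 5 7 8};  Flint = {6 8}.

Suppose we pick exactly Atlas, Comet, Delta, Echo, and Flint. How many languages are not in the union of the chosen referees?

Union of Atlas, Comet, Delta, Echo, Flint = {1, 2, 3, 4, 5, 6, 7, 8} — that's every language, so 0 are uncovered.

0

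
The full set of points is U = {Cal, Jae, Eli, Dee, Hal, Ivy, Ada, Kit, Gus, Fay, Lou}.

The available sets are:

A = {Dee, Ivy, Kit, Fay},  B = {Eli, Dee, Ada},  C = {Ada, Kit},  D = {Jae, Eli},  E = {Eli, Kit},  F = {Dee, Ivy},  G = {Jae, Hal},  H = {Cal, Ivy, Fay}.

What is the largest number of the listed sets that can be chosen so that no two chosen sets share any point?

E, F, G are pairwise disjoint (E={Eli,Kit}; F={Dee,Ivy}; G={Jae,Hal}).
Every remaining set overlaps one of these, and no 4 of the listed sets are pairwise disjoint, so 3 is the maximum.

3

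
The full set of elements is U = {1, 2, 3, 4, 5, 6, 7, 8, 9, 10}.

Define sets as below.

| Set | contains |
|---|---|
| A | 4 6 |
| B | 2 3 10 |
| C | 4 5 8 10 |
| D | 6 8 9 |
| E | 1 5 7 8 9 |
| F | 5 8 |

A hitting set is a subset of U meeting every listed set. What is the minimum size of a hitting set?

The 3 elements {3, 6, 8} hit every set.
The sets A, B, F are pairwise disjoint, so any hitting set needs a separate element for each — at least 3. Hence 3 is optimal.

3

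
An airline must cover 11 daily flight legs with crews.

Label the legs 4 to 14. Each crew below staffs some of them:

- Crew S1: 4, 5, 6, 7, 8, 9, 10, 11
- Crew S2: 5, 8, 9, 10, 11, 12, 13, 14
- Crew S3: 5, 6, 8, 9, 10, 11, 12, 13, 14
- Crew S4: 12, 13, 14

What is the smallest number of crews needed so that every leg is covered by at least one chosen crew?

Take {S1, S3}. Their union is {4, 5, 6, 7, 8, 9, 10, 11, 12, 13, 14}, which is all 11 legs.
No single crew has all 11 legs (the largest, S3, has 9), so 2 is optimal.

2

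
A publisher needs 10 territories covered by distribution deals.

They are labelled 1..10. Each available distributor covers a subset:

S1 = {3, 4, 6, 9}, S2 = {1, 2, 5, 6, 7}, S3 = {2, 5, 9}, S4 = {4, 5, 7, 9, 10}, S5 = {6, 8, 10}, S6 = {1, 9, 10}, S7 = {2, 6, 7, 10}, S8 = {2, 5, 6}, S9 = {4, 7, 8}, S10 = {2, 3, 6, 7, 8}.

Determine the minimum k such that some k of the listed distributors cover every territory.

S4 and S6 and S10 together: S4 ∪ S6 ∪ S10 = {1, 2, 3, 4, 5, 6, 7, 8, 9, 10} — every territory is covered.
No 2 of the 10 distributors cover everything (all 45 combinations miss at least one territory), so 3 is optimal.

3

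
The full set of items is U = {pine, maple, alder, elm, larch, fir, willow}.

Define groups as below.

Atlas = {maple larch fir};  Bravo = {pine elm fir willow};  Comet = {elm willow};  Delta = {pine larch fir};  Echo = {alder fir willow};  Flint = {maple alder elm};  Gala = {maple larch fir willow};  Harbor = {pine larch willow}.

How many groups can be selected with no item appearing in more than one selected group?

Delta, Flint are pairwise disjoint (Delta={pine,larch,fir}; Flint={maple,alder,elm}).
Every remaining group overlaps one of these, and no 3 of the listed groups are pairwise disjoint, so 2 is the maximum.

2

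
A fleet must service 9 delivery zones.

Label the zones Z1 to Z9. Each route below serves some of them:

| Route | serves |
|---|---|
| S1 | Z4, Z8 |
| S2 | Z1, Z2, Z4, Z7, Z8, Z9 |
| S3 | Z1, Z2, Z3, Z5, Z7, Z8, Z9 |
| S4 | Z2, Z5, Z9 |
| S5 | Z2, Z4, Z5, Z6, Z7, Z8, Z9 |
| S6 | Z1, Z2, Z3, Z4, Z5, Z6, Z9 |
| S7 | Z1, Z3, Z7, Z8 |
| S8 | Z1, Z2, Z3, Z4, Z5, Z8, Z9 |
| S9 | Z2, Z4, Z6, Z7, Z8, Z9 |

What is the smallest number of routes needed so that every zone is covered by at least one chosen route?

S8 and S9 together: S8 ∪ S9 = {Z1, Z2, Z3, Z4, Z5, Z6, Z7, Z8, Z9} — every zone is covered.
No single route has all 9 zones (the largest, S3, has 7), so 2 is optimal.

2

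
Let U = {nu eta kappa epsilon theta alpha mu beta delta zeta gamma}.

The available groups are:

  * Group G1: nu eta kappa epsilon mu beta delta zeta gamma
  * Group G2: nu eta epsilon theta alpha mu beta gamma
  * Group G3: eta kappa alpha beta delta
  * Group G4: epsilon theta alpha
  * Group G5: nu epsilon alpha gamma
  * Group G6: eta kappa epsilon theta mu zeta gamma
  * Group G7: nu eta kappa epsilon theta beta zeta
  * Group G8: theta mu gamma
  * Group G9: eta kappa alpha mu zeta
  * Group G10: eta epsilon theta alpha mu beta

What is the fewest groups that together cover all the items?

2

Take {G1, G10}. Their union is {nu, eta, kappa, epsilon, theta, alpha, mu, beta, delta, zeta, gamma}, which is all 11 items.
No single group has all 11 items (the largest, G1, has 9), so 2 is optimal.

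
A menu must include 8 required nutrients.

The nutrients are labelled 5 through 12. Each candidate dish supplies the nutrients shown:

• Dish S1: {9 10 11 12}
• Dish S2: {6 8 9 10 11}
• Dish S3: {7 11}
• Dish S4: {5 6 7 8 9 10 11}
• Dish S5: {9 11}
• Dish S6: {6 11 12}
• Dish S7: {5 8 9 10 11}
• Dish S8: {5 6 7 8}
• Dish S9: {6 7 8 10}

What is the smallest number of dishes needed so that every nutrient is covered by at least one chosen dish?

S1 and S8 together: S1 ∪ S8 = {5, 6, 7, 8, 9, 10, 11, 12} — every nutrient is covered.
No single dish has all 8 nutrients (the largest, S4, has 7), so 2 is optimal.

2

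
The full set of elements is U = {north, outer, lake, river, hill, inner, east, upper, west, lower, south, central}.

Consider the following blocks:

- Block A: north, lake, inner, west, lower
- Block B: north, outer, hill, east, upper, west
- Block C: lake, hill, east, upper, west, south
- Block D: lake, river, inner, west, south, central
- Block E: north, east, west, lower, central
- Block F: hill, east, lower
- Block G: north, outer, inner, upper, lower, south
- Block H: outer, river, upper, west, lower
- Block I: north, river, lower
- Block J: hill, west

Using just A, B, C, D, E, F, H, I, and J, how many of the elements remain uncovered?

Union of A, B, C, D, E, F, H, I, J = {north, outer, lake, river, hill, inner, east, upper, west, lower, south, central} — that's every element, so 0 are uncovered.

0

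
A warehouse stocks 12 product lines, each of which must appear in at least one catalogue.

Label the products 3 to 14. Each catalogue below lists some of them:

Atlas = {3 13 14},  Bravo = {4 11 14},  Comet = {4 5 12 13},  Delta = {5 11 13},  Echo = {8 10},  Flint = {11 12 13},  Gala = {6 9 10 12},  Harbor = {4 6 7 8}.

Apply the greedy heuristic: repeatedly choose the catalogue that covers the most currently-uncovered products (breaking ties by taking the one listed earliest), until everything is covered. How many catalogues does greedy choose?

Greedy: pick Comet (covers 4 new) → pick Gala (covers 3 new) → pick Atlas (covers 2 new) → pick Harbor (covers 2 new) → pick Bravo (covers 1 new). Total picks: 5.
(The true minimum cover uses only 4 catalogues, so greedy is not optimal here.)

5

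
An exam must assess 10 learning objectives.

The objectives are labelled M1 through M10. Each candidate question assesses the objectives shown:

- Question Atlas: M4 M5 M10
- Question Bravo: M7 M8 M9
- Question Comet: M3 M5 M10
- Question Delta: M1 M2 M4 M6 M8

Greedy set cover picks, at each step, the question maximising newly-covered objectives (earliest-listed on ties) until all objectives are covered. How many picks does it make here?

Greedy: pick Delta (covers 5 new) → pick Comet (covers 3 new) → pick Bravo (covers 2 new). Total picks: 3.

3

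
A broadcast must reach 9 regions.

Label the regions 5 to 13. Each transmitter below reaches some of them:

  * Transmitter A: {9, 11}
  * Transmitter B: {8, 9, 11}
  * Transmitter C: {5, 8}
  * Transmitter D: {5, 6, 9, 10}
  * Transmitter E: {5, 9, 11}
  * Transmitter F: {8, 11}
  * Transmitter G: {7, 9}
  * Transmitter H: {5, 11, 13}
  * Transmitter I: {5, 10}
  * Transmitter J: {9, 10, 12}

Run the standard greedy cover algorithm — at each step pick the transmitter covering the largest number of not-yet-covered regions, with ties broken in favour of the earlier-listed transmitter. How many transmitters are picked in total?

Greedy: pick D (covers 4 new) → pick B (covers 2 new) → pick G (covers 1 new) → pick H (covers 1 new) → pick J (covers 1 new). Total picks: 5.

5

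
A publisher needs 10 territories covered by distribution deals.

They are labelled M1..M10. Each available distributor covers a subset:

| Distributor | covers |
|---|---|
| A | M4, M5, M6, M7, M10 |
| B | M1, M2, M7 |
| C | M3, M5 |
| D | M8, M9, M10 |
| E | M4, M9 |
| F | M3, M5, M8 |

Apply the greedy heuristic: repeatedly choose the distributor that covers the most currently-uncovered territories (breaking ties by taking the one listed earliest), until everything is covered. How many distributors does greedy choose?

Greedy: pick A (covers 5 new) → pick B (covers 2 new) → pick D (covers 2 new) → pick C (covers 1 new). Total picks: 4.

4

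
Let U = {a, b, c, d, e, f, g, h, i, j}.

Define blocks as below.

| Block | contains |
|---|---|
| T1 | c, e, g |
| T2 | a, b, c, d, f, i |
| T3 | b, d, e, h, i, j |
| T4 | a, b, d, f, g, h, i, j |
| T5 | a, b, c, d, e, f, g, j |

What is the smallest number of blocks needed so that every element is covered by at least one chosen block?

Take {T4, T5}. Their union is {a, b, c, d, e, f, g, h, i, j}, which is all 10 elements.
No single block has all 10 elements (the largest, T4, has 8), so 2 is optimal.

2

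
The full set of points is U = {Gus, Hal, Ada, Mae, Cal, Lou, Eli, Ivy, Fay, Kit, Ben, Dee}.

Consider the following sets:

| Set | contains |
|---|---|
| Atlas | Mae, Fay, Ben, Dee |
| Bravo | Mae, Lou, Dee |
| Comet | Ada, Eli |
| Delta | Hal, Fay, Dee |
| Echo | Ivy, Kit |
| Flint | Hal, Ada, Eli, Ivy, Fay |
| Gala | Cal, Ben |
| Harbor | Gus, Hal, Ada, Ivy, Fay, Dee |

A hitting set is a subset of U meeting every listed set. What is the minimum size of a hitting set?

Take H = {Cal, Eli, Kit, Dee}. Each listed set contains at least one of these, so H is a hitting set of size 4.
The sets Comet, Delta, Echo, Gala are pairwise disjoint, so any hitting set needs a separate point for each — at least 4. Hence 4 is optimal.

4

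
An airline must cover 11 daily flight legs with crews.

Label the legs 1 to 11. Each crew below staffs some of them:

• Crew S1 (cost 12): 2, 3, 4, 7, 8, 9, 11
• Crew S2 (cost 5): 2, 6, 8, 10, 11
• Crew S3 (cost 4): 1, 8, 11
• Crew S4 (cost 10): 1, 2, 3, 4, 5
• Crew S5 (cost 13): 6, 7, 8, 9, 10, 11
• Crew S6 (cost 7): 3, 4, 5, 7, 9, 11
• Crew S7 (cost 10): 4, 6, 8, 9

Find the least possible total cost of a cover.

16

S2, S3, S6 together cover every leg (S2 ∪ S3 ∪ S6 = {1, 2, 3, 4, 5, 6, 7, 8, 9, 10, 11}); total cost 5 + 4 + 7 = 16.
No covering selection has total cost below 16.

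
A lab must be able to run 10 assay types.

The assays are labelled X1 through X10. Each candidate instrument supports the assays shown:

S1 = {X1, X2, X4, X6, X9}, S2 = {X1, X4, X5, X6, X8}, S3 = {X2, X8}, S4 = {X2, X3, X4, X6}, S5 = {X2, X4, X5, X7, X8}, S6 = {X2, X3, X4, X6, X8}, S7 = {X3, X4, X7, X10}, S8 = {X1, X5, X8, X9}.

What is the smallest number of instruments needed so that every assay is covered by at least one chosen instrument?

S1 and S5 and S7 together: S1 ∪ S5 ∪ S7 = {X1, X2, X3, X4, X5, X6, X7, X8, X9, X10} — every assay is covered.
Only S7 contains X10, so S7 is forced; the remaining 6 assays need at least 2 more instruments (each remaining instrument adds at most 4) — so at least 3 instruments are needed, and 3 is optimal.

3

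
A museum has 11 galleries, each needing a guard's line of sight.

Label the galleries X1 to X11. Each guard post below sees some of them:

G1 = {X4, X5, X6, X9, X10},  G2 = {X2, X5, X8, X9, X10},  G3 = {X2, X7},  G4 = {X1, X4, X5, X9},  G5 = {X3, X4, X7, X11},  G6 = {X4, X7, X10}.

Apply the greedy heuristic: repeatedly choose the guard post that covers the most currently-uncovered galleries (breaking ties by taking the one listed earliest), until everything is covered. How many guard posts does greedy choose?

Greedy: pick G1 (covers 5 new) → pick G5 (covers 3 new) → pick G2 (covers 2 new) → pick G4 (covers 1 new). Total picks: 4.

4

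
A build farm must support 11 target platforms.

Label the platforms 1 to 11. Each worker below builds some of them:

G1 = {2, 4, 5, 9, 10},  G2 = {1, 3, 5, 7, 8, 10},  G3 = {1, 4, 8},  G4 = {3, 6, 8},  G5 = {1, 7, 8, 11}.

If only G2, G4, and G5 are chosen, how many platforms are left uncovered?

Union of G2, G4, G5 = {1, 3, 5, 6, 7, 8, 10, 11}.
Not covered: 2, 4, 9 — 3 platforms.

3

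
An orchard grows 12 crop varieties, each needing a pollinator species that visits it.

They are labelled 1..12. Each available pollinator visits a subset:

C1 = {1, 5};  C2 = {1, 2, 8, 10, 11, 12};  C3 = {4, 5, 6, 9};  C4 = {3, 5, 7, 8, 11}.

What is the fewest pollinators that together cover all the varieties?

3

Take {C2, C3, C4}. Their union is {1, 2, 3, 4, 5, 6, 7, 8, 9, 10, 11, 12}, which is all 12 varieties.
Only C2 contains 2, so C2 is forced; the remaining 6 varieties need at least 2 more pollinators (each remaining pollinator adds at most 4) — so at least 3 pollinators are needed, and 3 is optimal.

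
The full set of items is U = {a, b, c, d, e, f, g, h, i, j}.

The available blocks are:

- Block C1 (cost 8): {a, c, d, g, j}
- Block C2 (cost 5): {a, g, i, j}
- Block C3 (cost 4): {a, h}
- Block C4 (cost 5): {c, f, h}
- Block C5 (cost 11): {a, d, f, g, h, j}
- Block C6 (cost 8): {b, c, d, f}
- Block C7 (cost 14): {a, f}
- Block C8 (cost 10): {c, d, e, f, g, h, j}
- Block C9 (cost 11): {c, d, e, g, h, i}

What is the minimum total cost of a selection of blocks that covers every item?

23

C2, C6, C8 together cover every item (C2 ∪ C6 ∪ C8 = {a, b, c, d, e, f, g, h, i, j}); total cost 5 + 8 + 10 = 23.
The greedy pick C2, C4, C6, C8 costs 28; no covering selection beats 23.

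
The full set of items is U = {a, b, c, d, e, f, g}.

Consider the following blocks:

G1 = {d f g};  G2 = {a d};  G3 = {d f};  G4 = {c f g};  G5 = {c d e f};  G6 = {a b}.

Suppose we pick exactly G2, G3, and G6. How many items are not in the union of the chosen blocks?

Union of G2, G3, G6 = {a, b, d, f}.
Not covered: c, e, g — 3 items.

3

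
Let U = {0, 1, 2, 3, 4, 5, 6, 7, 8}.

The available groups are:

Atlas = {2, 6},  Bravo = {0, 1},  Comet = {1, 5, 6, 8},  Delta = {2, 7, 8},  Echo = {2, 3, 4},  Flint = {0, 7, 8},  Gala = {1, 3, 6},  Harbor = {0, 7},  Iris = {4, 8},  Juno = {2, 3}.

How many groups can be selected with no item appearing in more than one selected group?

Bravo, Iris, Juno are pairwise disjoint (Bravo={0,1}; Iris={4,8}; Juno={2,3}).
Every remaining group overlaps one of these, and no 4 of the listed groups are pairwise disjoint, so 3 is the maximum.

3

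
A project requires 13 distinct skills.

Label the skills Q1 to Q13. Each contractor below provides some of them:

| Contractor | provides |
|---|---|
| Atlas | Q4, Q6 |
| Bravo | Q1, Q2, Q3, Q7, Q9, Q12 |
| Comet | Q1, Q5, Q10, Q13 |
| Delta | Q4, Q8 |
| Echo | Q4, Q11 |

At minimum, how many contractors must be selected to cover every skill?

Atlas and Bravo and Comet and Delta and Echo together: Atlas ∪ Bravo ∪ Comet ∪ Delta ∪ Echo = {Q1, Q2, Q3, Q4, Q5, Q6, Q7, Q8, Q9, Q10, Q11, Q12, Q13} — every skill is covered.
No 4 of the 5 contractors cover everything (all 5 combinations miss at least one skill), so 5 is optimal.

5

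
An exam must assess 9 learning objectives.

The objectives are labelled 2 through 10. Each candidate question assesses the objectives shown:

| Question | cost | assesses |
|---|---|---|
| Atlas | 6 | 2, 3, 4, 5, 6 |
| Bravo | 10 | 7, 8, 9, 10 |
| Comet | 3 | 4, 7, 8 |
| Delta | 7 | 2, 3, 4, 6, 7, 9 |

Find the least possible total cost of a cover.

Atlas, Bravo together cover every objective (Atlas ∪ Bravo = {2, 3, 4, 5, 6, 7, 8, 9, 10}); total cost 6 + 10 = 16.
The greedy pick Comet, Atlas, Bravo costs 19; no covering selection beats 16.

16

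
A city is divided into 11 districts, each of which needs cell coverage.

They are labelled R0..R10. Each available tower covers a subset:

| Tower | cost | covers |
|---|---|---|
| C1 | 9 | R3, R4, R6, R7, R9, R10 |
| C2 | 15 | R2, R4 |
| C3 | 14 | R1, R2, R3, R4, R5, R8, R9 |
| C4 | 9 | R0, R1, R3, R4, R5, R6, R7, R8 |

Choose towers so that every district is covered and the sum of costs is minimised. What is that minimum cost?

C1, C3, C4 together cover every district (C1 ∪ C3 ∪ C4 = {R0, R1, R2, R3, R4, R5, R6, R7, R8, R9, R10}); total cost 9 + 14 + 9 = 32.
No covering selection has total cost below 32.

32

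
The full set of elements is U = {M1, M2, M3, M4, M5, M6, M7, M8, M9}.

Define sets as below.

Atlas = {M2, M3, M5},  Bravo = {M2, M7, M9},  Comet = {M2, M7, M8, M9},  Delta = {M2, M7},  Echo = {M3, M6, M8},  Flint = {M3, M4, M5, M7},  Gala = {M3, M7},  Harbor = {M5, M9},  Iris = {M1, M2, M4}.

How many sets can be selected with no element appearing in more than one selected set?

Delta, Echo, Harbor are pairwise disjoint (Delta={M2,M7}; Echo={M3,M6,M8}; Harbor={M5,M9}).
Every remaining set overlaps one of these, and no 4 of the listed sets are pairwise disjoint, so 3 is the maximum.

3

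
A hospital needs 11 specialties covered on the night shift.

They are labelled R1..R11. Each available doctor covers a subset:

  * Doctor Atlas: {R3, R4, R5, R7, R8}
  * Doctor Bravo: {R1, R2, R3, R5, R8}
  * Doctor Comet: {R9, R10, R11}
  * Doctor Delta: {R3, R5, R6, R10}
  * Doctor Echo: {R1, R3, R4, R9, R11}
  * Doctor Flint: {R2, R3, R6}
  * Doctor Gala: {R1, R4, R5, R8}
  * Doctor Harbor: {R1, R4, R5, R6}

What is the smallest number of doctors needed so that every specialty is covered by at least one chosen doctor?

Take {Atlas, Comet, Flint, Harbor}. Their union is {R1, R2, R3, R4, R5, R6, R7, R8, R9, R10, R11}, which is all 11 specialties.
No 3 of the 8 doctors cover everything (all 56 combinations miss at least one specialty), so 4 is optimal.

4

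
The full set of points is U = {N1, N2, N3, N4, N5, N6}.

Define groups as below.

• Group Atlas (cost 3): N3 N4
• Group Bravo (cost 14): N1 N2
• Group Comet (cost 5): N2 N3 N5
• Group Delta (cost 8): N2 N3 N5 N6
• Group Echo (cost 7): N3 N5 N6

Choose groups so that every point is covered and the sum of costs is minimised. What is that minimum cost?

Atlas, Bravo, Echo together cover every point (Atlas ∪ Bravo ∪ Echo = {N1, N2, N3, N4, N5, N6}); total cost 3 + 14 + 7 = 24.
The greedy pick Atlas, Comet, Echo, Bravo costs 29; no covering selection beats 24.

24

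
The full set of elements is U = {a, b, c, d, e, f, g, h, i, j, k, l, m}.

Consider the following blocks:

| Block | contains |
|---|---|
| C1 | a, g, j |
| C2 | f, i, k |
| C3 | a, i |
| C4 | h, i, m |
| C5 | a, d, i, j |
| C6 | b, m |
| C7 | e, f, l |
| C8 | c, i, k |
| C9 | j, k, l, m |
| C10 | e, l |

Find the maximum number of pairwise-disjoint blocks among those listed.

C1, C6, C7, C8 are pairwise disjoint (C1={a,g,j}; C6={b,m}; C7={e,f,l}; C8={c,i,k}).
Every remaining block overlaps one of these, and no 5 of the listed blocks are pairwise disjoint, so 4 is the maximum.

4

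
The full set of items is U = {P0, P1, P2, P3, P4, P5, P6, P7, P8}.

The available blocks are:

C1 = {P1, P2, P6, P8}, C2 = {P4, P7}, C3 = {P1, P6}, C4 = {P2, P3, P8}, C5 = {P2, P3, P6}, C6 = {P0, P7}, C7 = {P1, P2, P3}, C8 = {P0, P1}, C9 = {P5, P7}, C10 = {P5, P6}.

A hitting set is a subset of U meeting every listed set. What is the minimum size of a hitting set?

4

The 4 items {P1, P3, P6, P7} hit every block.
The blocks C2, C4, C8, C10 are pairwise disjoint, so any hitting set needs a separate item for each — at least 4. Hence 4 is optimal.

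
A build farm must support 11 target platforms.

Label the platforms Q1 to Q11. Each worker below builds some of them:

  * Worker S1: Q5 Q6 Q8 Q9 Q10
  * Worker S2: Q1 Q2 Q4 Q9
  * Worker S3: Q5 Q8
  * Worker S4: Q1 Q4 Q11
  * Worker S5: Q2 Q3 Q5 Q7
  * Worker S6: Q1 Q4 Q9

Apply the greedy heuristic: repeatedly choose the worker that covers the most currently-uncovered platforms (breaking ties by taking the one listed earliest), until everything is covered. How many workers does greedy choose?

4

Greedy: pick S1 (covers 5 new) → pick S2 (covers 3 new) → pick S5 (covers 2 new) → pick S4 (covers 1 new). Total picks: 4.
(The true minimum cover uses only 3 workers, so greedy is not optimal here.)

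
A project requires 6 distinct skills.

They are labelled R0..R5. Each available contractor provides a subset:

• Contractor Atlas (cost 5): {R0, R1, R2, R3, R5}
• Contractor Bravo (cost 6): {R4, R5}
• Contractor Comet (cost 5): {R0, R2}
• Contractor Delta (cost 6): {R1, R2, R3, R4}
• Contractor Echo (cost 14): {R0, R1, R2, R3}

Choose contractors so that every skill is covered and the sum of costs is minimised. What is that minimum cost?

11

Atlas, Bravo together cover every skill (Atlas ∪ Bravo = {R0, R1, R2, R3, R4, R5}); total cost 5 + 6 = 11.
No covering selection has total cost below 11.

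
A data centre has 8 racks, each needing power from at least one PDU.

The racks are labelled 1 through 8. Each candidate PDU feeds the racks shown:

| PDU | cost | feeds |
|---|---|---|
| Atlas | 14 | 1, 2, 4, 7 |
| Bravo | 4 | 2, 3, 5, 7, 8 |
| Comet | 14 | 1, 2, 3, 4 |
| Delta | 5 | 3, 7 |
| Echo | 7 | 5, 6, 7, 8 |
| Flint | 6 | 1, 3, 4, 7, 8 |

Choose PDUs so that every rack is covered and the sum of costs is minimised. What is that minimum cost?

Bravo, Echo, Flint together cover every rack (Bravo ∪ Echo ∪ Flint = {1, 2, 3, 4, 5, 6, 7, 8}); total cost 4 + 7 + 6 = 17.
No covering selection has total cost below 17.

17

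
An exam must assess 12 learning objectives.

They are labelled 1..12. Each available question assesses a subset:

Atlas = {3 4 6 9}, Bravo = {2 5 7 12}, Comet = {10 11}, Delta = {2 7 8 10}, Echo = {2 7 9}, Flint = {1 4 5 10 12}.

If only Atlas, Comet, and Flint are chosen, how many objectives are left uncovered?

3

Union of Atlas, Comet, Flint = {1, 3, 4, 5, 6, 9, 10, 11, 12}.
Not covered: 2, 7, 8 — 3 objectives.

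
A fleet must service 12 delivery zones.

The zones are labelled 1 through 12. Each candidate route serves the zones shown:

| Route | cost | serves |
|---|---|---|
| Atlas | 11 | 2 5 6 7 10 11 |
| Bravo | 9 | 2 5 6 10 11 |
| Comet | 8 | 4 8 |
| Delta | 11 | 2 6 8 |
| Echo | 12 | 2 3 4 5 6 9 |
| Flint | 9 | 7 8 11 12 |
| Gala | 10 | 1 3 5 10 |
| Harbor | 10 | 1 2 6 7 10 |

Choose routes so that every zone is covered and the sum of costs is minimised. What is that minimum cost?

Echo, Flint, Gala together cover every zone (Echo ∪ Flint ∪ Gala = {1, 2, 3, 4, 5, 6, 7, 8, 9, 10, 11, 12}); total cost 12 + 9 + 10 = 31.
The greedy pick Bravo, Flint, Echo, Gala costs 40; no covering selection beats 31.

31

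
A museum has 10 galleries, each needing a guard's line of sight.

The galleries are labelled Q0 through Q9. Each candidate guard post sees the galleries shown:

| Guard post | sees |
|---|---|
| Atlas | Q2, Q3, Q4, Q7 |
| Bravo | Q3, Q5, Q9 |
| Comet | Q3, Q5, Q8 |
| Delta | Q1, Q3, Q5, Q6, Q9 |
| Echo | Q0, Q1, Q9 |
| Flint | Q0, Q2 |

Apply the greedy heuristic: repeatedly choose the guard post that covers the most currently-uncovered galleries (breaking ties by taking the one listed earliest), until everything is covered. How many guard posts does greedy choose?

Greedy: pick Delta (covers 5 new) → pick Atlas (covers 3 new) → pick Comet (covers 1 new) → pick Echo (covers 1 new). Total picks: 4.

4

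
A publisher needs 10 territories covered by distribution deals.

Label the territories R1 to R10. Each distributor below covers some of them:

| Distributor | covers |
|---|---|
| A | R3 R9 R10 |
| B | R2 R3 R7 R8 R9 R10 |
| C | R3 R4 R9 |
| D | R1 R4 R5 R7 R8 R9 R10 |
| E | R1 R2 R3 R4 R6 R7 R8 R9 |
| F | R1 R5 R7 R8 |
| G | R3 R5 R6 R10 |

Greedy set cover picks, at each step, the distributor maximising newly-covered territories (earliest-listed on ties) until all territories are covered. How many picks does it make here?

Greedy: pick E (covers 8 new) → pick D (covers 2 new). Total picks: 2.

2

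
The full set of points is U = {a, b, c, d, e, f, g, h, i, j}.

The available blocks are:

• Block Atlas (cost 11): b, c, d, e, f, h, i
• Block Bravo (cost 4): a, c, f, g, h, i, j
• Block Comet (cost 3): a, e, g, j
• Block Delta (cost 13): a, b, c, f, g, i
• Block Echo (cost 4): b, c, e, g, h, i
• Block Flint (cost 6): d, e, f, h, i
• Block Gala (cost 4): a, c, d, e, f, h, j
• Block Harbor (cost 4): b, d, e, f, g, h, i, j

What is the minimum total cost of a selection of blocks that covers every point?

Bravo, Harbor together cover every point (Bravo ∪ Harbor = {a, b, c, d, e, f, g, h, i, j}); total cost 4 + 4 = 8.
No covering selection has total cost below 8.

8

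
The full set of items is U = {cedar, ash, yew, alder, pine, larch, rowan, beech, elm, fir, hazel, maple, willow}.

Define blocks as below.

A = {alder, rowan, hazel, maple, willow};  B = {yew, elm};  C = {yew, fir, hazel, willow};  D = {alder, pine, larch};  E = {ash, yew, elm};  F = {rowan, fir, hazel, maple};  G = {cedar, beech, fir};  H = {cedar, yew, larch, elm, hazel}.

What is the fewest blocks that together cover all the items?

A and D and E and G together: A ∪ D ∪ E ∪ G = {cedar, ash, yew, alder, pine, larch, rowan, beech, elm, fir, hazel, maple, willow} — every item is covered.
Only D contains pine, so D is forced; the remaining 10 items need at least 3 more blocks (each remaining block adds at most 4) — so at least 4 blocks are needed, and 4 is optimal.

4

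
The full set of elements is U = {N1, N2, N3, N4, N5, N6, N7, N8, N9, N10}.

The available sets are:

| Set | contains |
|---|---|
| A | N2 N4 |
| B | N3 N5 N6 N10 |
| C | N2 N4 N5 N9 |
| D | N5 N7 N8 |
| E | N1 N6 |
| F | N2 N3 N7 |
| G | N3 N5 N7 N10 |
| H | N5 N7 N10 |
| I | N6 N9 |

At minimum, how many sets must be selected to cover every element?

Take {B, C, D, E}. Their union is {N1, N2, N3, N4, N5, N6, N7, N8, N9, N10}, which is all 10 elements.
Only D contains N8, so D is forced; the remaining 7 elements need at least 3 more sets (each remaining set adds at most 3) — so at least 4 sets are needed, and 4 is optimal.

4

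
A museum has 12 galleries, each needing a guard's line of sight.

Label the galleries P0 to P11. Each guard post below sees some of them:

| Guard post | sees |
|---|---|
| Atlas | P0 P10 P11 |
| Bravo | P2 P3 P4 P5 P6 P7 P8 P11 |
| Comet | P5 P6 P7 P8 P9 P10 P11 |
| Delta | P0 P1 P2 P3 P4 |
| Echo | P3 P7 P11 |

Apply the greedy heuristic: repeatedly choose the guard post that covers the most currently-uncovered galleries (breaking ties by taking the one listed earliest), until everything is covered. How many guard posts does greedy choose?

Greedy: pick Bravo (covers 8 new) → pick Atlas (covers 2 new) → pick Comet (covers 1 new) → pick Delta (covers 1 new). Total picks: 4.
(The true minimum cover uses only 2 guard posts, so greedy is not optimal here.)

4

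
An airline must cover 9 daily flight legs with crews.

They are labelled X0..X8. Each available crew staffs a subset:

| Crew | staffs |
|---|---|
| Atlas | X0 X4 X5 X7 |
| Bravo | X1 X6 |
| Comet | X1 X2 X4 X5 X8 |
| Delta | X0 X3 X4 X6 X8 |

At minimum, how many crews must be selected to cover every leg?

3

Atlas and Comet and Delta together: Atlas ∪ Comet ∪ Delta = {X0, X1, X2, X3, X4, X5, X6, X7, X8} — every leg is covered.
Only Comet contains X2, so Comet is forced; the remaining 4 legs need at least 2 more crews (each remaining crew adds at most 3) — so at least 3 crews are needed, and 3 is optimal.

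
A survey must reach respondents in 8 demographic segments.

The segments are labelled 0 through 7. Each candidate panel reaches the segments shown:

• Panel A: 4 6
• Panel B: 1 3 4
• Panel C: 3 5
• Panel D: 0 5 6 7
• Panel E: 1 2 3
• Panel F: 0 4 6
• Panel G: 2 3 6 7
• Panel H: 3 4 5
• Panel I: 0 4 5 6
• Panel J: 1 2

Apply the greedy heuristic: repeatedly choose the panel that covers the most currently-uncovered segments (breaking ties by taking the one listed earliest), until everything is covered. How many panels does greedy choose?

Greedy: pick D (covers 4 new) → pick B (covers 3 new) → pick E (covers 1 new). Total picks: 3.

3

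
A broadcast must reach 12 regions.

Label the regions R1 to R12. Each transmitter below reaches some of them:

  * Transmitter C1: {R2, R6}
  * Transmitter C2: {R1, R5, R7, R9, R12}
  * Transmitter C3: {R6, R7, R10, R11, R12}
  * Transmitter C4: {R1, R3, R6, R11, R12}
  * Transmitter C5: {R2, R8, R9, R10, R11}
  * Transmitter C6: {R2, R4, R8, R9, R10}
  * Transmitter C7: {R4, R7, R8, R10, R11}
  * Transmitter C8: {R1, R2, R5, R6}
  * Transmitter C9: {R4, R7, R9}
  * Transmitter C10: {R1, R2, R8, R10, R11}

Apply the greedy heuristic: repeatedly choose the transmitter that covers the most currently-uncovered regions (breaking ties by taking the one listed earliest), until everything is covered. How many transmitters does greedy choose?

Greedy: pick C2 (covers 5 new) → pick C5 (covers 4 new) → pick C4 (covers 2 new) → pick C6 (covers 1 new). Total picks: 4.
(The true minimum cover uses only 3 transmitters, so greedy is not optimal here.)

4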